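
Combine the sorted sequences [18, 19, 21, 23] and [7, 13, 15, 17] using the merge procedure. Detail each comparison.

Merging process:

Compare 18 vs 7: take 7 from right. Merged: [7]
Compare 18 vs 13: take 13 from right. Merged: [7, 13]
Compare 18 vs 15: take 15 from right. Merged: [7, 13, 15]
Compare 18 vs 17: take 17 from right. Merged: [7, 13, 15, 17]
Append remaining from left: [18, 19, 21, 23]. Merged: [7, 13, 15, 17, 18, 19, 21, 23]

Final merged array: [7, 13, 15, 17, 18, 19, 21, 23]
Total comparisons: 4

The merged array is [7, 13, 15, 17, 18, 19, 21, 23], requiring 4 comparisons. The merge step runs in O(n) time where n is the total number of elements.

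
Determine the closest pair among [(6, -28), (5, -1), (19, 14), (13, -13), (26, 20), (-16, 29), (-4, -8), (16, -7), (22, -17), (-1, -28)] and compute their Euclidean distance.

Computing all pairwise distances among 10 points:

d((6, -28), (5, -1)) = 27.0185
d((6, -28), (19, 14)) = 43.9659
d((6, -28), (13, -13)) = 16.5529
d((6, -28), (26, 20)) = 52.0
d((6, -28), (-16, 29)) = 61.0983
d((6, -28), (-4, -8)) = 22.3607
d((6, -28), (16, -7)) = 23.2594
d((6, -28), (22, -17)) = 19.4165
d((6, -28), (-1, -28)) = 7.0
d((5, -1), (19, 14)) = 20.5183
d((5, -1), (13, -13)) = 14.4222
d((5, -1), (26, 20)) = 29.6985
d((5, -1), (-16, 29)) = 36.6197
d((5, -1), (-4, -8)) = 11.4018
d((5, -1), (16, -7)) = 12.53
d((5, -1), (22, -17)) = 23.3452
d((5, -1), (-1, -28)) = 27.6586
d((19, 14), (13, -13)) = 27.6586
d((19, 14), (26, 20)) = 9.2195
d((19, 14), (-16, 29)) = 38.0789
d((19, 14), (-4, -8)) = 31.8277
d((19, 14), (16, -7)) = 21.2132
d((19, 14), (22, -17)) = 31.1448
d((19, 14), (-1, -28)) = 46.5188
d((13, -13), (26, 20)) = 35.4683
d((13, -13), (-16, 29)) = 51.0392
d((13, -13), (-4, -8)) = 17.72
d((13, -13), (16, -7)) = 6.7082 <-- minimum
d((13, -13), (22, -17)) = 9.8489
d((13, -13), (-1, -28)) = 20.5183
d((26, 20), (-16, 29)) = 42.9535
d((26, 20), (-4, -8)) = 41.0366
d((26, 20), (16, -7)) = 28.7924
d((26, 20), (22, -17)) = 37.2156
d((26, 20), (-1, -28)) = 55.0727
d((-16, 29), (-4, -8)) = 38.8973
d((-16, 29), (16, -7)) = 48.1664
d((-16, 29), (22, -17)) = 59.6657
d((-16, 29), (-1, -28)) = 58.9406
d((-4, -8), (16, -7)) = 20.025
d((-4, -8), (22, -17)) = 27.5136
d((-4, -8), (-1, -28)) = 20.2237
d((16, -7), (22, -17)) = 11.6619
d((16, -7), (-1, -28)) = 27.0185
d((22, -17), (-1, -28)) = 25.4951

Closest pair: (13, -13) and (16, -7) with distance 6.7082

The closest pair is (13, -13) and (16, -7) with Euclidean distance 6.7082. For 10 points, brute-force pairwise comparison is shown above. For large n, the divide-and-conquer algorithm (sort by x, recurse on halves, check the dividing strip) achieves O(n log n).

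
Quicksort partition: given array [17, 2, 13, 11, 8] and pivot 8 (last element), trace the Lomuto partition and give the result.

Lomuto partition with pivot = 8:

Initial array: [17, 2, 13, 11, 8]

arr[0]=17 > 8: no swap
arr[1]=2 <= 8: swap with position 0, array becomes [2, 17, 13, 11, 8]
arr[2]=13 > 8: no swap
arr[3]=11 > 8: no swap

Place pivot at position 1: [2, 8, 13, 11, 17]
Pivot position: 1

After partitioning with pivot 8, the array becomes [2, 8, 13, 11, 17]. The pivot is placed at index 1. All elements to the left of the pivot are <= 8, and all elements to the right are > 8.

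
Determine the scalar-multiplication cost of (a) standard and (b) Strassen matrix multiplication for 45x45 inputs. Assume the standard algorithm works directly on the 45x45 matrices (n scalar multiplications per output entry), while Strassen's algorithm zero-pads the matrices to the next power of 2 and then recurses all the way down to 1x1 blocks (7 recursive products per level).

Matrix multiplication for 45x45 matrices:

Strassen's algorithm requires power-of-2 dimensions. Pad 45x45 to 64x64 (next power of 2).

Standard algorithm: 45^3 = 91125 multiplications
Strassen's algorithm: 7^(log2(64)) = 7^6 = 117649 multiplications
Difference: 91125 - 117649 = -26524 (Strassen uses MORE here due to padding overhead — for small or just-over-power-of-2 n, padding can outweigh the per-level savings)

Standard: 91125 multiplications (45^3). Strassen: 117649 multiplications (7^6, after padding to 64x64). Strassen reduces 8 recursive multiplications to 7 at each level.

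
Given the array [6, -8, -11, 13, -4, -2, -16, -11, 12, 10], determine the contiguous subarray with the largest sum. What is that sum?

Using Kadane's algorithm on [6, -8, -11, 13, -4, -2, -16, -11, 12, 10]:

Scanning through the array:
Position 1 (value -8): max_ending_here = -2, max_so_far = 6
Position 2 (value -11): max_ending_here = -11, max_so_far = 6
Position 3 (value 13): max_ending_here = 13, max_so_far = 13
Position 4 (value -4): max_ending_here = 9, max_so_far = 13
Position 5 (value -2): max_ending_here = 7, max_so_far = 13
Position 6 (value -16): max_ending_here = -9, max_so_far = 13
Position 7 (value -11): max_ending_here = -11, max_so_far = 13
Position 8 (value 12): max_ending_here = 12, max_so_far = 13
Position 9 (value 10): max_ending_here = 22, max_so_far = 22

Maximum subarray: [12, 10]
Maximum sum: 22

The maximum subarray is [12, 10] with sum 22. This subarray runs from index 8 to index 9.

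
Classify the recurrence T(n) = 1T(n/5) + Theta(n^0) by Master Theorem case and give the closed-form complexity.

Master Theorem for T(n) = 1T(n/5) + O(n^0):

a = 1, b = 5, c = 0
log_b(a) = log_5(1) = 0.0000

Case 2: c = 0 = log_5(1) = 0.0000
T(n) = O(n^0 log n) = O(log n)

For T(n) = 1T(n/5) + O(n^0): log_5(1) = 0.0000. This is Case 2 of the Master Theorem (c = log_b(a), equal work at all levels), giving O(log n).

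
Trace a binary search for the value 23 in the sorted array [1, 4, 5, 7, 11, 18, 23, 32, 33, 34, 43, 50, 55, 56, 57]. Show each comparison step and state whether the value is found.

Binary search for 23 in [1, 4, 5, 7, 11, 18, 23, 32, 33, 34, 43, 50, 55, 56, 57]:

lo=0, hi=14, mid=7, arr[mid]=32 -> 32 > 23, search left half
lo=0, hi=6, mid=3, arr[mid]=7 -> 7 < 23, search right half
lo=4, hi=6, mid=5, arr[mid]=18 -> 18 < 23, search right half
lo=6, hi=6, mid=6, arr[mid]=23 -> Found target at index 6!

Binary search finds 23 at index 6 after 4 comparisons. The search repeatedly halves the search space by comparing with the middle element.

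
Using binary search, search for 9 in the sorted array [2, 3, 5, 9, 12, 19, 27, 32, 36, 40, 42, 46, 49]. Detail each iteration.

Binary search for 9 in [2, 3, 5, 9, 12, 19, 27, 32, 36, 40, 42, 46, 49]:

lo=0, hi=12, mid=6, arr[mid]=27 -> 27 > 9, search left half
lo=0, hi=5, mid=2, arr[mid]=5 -> 5 < 9, search right half
lo=3, hi=5, mid=4, arr[mid]=12 -> 12 > 9, search left half
lo=3, hi=3, mid=3, arr[mid]=9 -> Found target at index 3!

Binary search finds 9 at index 3 after 4 comparisons. The search repeatedly halves the search space by comparing with the middle element.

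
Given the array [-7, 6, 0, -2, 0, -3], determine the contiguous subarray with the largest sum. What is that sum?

Using Kadane's algorithm on [-7, 6, 0, -2, 0, -3]:

Scanning through the array:
Position 1 (value 6): max_ending_here = 6, max_so_far = 6
Position 2 (value 0): max_ending_here = 6, max_so_far = 6
Position 3 (value -2): max_ending_here = 4, max_so_far = 6
Position 4 (value 0): max_ending_here = 4, max_so_far = 6
Position 5 (value -3): max_ending_here = 1, max_so_far = 6

Maximum subarray: [6]
Maximum sum: 6

The maximum subarray is [6] with sum 6. This subarray runs from index 1 to index 1.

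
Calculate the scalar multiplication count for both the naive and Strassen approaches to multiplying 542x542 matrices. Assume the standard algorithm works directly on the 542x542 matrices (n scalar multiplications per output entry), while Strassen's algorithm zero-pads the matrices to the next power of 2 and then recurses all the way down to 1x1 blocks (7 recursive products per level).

Matrix multiplication for 542x542 matrices:

Strassen's algorithm requires power-of-2 dimensions. Pad 542x542 to 1024x1024 (next power of 2).

Standard algorithm: 542^3 = 159220088 multiplications
Strassen's algorithm: 7^(log2(1024)) = 7^10 = 282475249 multiplications
Difference: 159220088 - 282475249 = -123255161 (Strassen uses MORE here due to padding overhead — for small or just-over-power-of-2 n, padding can outweigh the per-level savings)

Standard: 159220088 multiplications (542^3). Strassen: 282475249 multiplications (7^10, after padding to 1024x1024). Strassen reduces 8 recursive multiplications to 7 at each level.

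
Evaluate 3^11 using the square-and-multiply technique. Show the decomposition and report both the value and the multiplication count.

Computing 3^11 by squaring (build up from 3^1; each line after the first costs one multiplication):

3^1 = 3
3^2 = (3^1)^2 = 3^2 = 9
3^4 = (3^2)^2 = 9^2 = 81
3^5 = 3 * 3^4 = 3 * 81 = 243
3^10 = (3^5)^2 = 243^2 = 59049
3^11 = 3 * 3^10 = 3 * 59049 = 177147

Result: 177147
Multiplications needed: 5 (5 lines after 3^1)

3^11 = 177147. Using exponentiation by squaring, this requires 5 multiplications. The key idea: if the exponent is even, square the half-power; if odd, multiply by the base once.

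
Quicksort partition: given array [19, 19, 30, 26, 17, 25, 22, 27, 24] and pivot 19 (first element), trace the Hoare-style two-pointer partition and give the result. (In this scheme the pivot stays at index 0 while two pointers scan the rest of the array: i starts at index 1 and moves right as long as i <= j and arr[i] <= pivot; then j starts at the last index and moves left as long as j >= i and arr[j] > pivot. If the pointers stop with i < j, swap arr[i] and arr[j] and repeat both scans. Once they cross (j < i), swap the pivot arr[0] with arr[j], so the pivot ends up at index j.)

Hoare-style two-pointer partition with pivot = 19:

Initial array: [19, 19, 30, 26, 17, 25, 22, 27, 24]

Pointers start at i = 1, j = 8.
i stops at index 2 (arr[2]=30 > 19), j stops at index 4 (arr[4]=17 <= 19): swap arr[2] and arr[4], array becomes [19, 19, 17, 26, 30, 25, 22, 27, 24]
i ends at 3, j ends at 2: the pointers have crossed (j < i), so scanning stops.

Swap pivot arr[0] with arr[2] to place pivot at position 2: [17, 19, 19, 26, 30, 25, 22, 27, 24]
Pivot position: 2

After partitioning with pivot 19, the array becomes [17, 19, 19, 26, 30, 25, 22, 27, 24]. The pivot is placed at index 2. All elements to the left of the pivot are <= 19, and all elements to the right are > 19.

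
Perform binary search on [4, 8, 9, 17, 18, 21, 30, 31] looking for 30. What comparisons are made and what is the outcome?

Binary search for 30 in [4, 8, 9, 17, 18, 21, 30, 31]:

lo=0, hi=7, mid=3, arr[mid]=17 -> 17 < 30, search right half
lo=4, hi=7, mid=5, arr[mid]=21 -> 21 < 30, search right half
lo=6, hi=7, mid=6, arr[mid]=30 -> Found target at index 6!

Binary search finds 30 at index 6 after 3 comparisons. The search repeatedly halves the search space by comparing with the middle element.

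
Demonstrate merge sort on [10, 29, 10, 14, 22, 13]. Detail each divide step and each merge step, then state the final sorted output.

Merge sort trace:

Split: [10, 29, 10, 14, 22, 13] -> [10, 29, 10] and [14, 22, 13]
  Split: [10, 29, 10] -> [10] and [29, 10]
    Split: [29, 10] -> [29] and [10]
    Merge: [29] + [10] -> [10, 29]
  Merge: [10] + [10, 29] -> [10, 10, 29]
  Split: [14, 22, 13] -> [14] and [22, 13]
    Split: [22, 13] -> [22] and [13]
    Merge: [22] + [13] -> [13, 22]
  Merge: [14] + [13, 22] -> [13, 14, 22]
Merge: [10, 10, 29] + [13, 14, 22] -> [10, 10, 13, 14, 22, 29]

Final sorted array: [10, 10, 13, 14, 22, 29]

The merge sort proceeds by recursively splitting the array and merging sorted halves.
After all merges, the sorted array is [10, 10, 13, 14, 22, 29].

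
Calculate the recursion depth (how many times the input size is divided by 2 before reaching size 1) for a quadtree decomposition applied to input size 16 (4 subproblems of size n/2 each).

For divide and conquer with division factor 2:

Problem sizes at each level:
Level 0: 16
Level 1: 8
Level 2: 4
Level 3: 2
Level 4: 1

The root is level 0 and the size-1 base case is level 4 (the tree spans levels 0 through 4, i.e. 5 levels counting the root), so the depth is the number of divisions: log_2(16) = 4

The recursion tree depth is log_2(16) = 4. At each level, the problem size is divided by 2, so it takes 4 divisions to reduce to a base case of size 1. The algorithm makes 4 recursive calls at each level.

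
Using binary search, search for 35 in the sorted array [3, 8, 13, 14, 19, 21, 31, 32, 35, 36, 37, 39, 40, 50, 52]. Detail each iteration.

Binary search for 35 in [3, 8, 13, 14, 19, 21, 31, 32, 35, 36, 37, 39, 40, 50, 52]:

lo=0, hi=14, mid=7, arr[mid]=32 -> 32 < 35, search right half
lo=8, hi=14, mid=11, arr[mid]=39 -> 39 > 35, search left half
lo=8, hi=10, mid=9, arr[mid]=36 -> 36 > 35, search left half
lo=8, hi=8, mid=8, arr[mid]=35 -> Found target at index 8!

Binary search finds 35 at index 8 after 4 comparisons. The search repeatedly halves the search space by comparing with the middle element.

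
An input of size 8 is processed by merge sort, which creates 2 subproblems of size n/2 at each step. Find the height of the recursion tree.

For divide and conquer with division factor 2:

Problem sizes at each level:
Level 0: 8
Level 1: 4
Level 2: 2
Level 3: 1

The root is level 0 and the size-1 base case is level 3 (the tree spans levels 0 through 3, i.e. 4 levels counting the root), so the depth is the number of divisions: log_2(8) = 3

The recursion tree depth is log_2(8) = 3. At each level, the problem size is divided by 2, so it takes 3 divisions to reduce to a base case of size 1. The algorithm makes 2 recursive calls at each level.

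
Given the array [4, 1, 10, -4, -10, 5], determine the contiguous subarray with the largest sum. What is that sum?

Using Kadane's algorithm on [4, 1, 10, -4, -10, 5]:

Scanning through the array:
Position 1 (value 1): max_ending_here = 5, max_so_far = 5
Position 2 (value 10): max_ending_here = 15, max_so_far = 15
Position 3 (value -4): max_ending_here = 11, max_so_far = 15
Position 4 (value -10): max_ending_here = 1, max_so_far = 15
Position 5 (value 5): max_ending_here = 6, max_so_far = 15

Maximum subarray: [4, 1, 10]
Maximum sum: 15

The maximum subarray is [4, 1, 10] with sum 15. This subarray runs from index 0 to index 2.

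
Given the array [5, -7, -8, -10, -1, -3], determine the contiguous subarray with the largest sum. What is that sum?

Using Kadane's algorithm on [5, -7, -8, -10, -1, -3]:

Scanning through the array:
Position 1 (value -7): max_ending_here = -2, max_so_far = 5
Position 2 (value -8): max_ending_here = -8, max_so_far = 5
Position 3 (value -10): max_ending_here = -10, max_so_far = 5
Position 4 (value -1): max_ending_here = -1, max_so_far = 5
Position 5 (value -3): max_ending_here = -3, max_so_far = 5

Maximum subarray: [5]
Maximum sum: 5

The maximum subarray is [5] with sum 5. This subarray runs from index 0 to index 0.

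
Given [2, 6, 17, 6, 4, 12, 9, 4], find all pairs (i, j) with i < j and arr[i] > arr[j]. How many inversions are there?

Finding inversions in [2, 6, 17, 6, 4, 12, 9, 4]:

(1, 4): arr[1]=6 > arr[4]=4
(1, 7): arr[1]=6 > arr[7]=4
(2, 3): arr[2]=17 > arr[3]=6
(2, 4): arr[2]=17 > arr[4]=4
(2, 5): arr[2]=17 > arr[5]=12
(2, 6): arr[2]=17 > arr[6]=9
(2, 7): arr[2]=17 > arr[7]=4
(3, 4): arr[3]=6 > arr[4]=4
(3, 7): arr[3]=6 > arr[7]=4
(5, 6): arr[5]=12 > arr[6]=9
(5, 7): arr[5]=12 > arr[7]=4
(6, 7): arr[6]=9 > arr[7]=4

Total inversions: 12

The array has 12 inversion(s): (1,4), (1,7), (2,3), (2,4), (2,5), (2,6), (2,7), (3,4), (3,7), (5,6), (5,7), (6,7). Each pair (i,j) satisfies i < j and arr[i] > arr[j].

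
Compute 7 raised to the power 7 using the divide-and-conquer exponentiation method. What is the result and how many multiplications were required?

Computing 7^7 by squaring (build up from 7^1; each line after the first costs one multiplication):

7^1 = 7
7^2 = (7^1)^2 = 7^2 = 49
7^3 = 7 * 7^2 = 7 * 49 = 343
7^6 = (7^3)^2 = 343^2 = 117649
7^7 = 7 * 7^6 = 7 * 117649 = 823543

Result: 823543
Multiplications needed: 4 (4 lines after 7^1)

7^7 = 823543. Using exponentiation by squaring, this requires 4 multiplications. The key idea: if the exponent is even, square the half-power; if odd, multiply by the base once.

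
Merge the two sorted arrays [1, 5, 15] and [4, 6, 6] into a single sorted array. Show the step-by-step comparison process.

Merging process:

Compare 1 vs 4: take 1 from left. Merged: [1]
Compare 5 vs 4: take 4 from right. Merged: [1, 4]
Compare 5 vs 6: take 5 from left. Merged: [1, 4, 5]
Compare 15 vs 6: take 6 from right. Merged: [1, 4, 5, 6]
Compare 15 vs 6: take 6 from right. Merged: [1, 4, 5, 6, 6]
Append remaining from left: [15]. Merged: [1, 4, 5, 6, 6, 15]

Final merged array: [1, 4, 5, 6, 6, 15]
Total comparisons: 5

The merged array is [1, 4, 5, 6, 6, 15], requiring 5 comparisons. The merge step runs in O(n) time where n is the total number of elements.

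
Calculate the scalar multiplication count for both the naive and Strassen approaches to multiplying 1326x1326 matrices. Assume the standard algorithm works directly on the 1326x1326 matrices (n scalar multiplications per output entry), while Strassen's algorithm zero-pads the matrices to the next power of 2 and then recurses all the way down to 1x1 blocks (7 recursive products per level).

Matrix multiplication for 1326x1326 matrices:

Strassen's algorithm requires power-of-2 dimensions. Pad 1326x1326 to 2048x2048 (next power of 2).

Standard algorithm: 1326^3 = 2331473976 multiplications
Strassen's algorithm: 7^(log2(2048)) = 7^11 = 1977326743 multiplications
Savings: 2331473976 - 1977326743 = 354147233 multiplications

Standard: 2331473976 multiplications (1326^3). Strassen: 1977326743 multiplications (7^11, after padding to 2048x2048). Strassen reduces 8 recursive multiplications to 7 at each level.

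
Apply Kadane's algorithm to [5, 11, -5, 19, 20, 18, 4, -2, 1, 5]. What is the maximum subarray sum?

Using Kadane's algorithm on [5, 11, -5, 19, 20, 18, 4, -2, 1, 5]:

Scanning through the array:
Position 1 (value 11): max_ending_here = 16, max_so_far = 16
Position 2 (value -5): max_ending_here = 11, max_so_far = 16
Position 3 (value 19): max_ending_here = 30, max_so_far = 30
Position 4 (value 20): max_ending_here = 50, max_so_far = 50
Position 5 (value 18): max_ending_here = 68, max_so_far = 68
Position 6 (value 4): max_ending_here = 72, max_so_far = 72
Position 7 (value -2): max_ending_here = 70, max_so_far = 72
Position 8 (value 1): max_ending_here = 71, max_so_far = 72
Position 9 (value 5): max_ending_here = 76, max_so_far = 76

Maximum subarray: [5, 11, -5, 19, 20, 18, 4, -2, 1, 5]
Maximum sum: 76

The maximum subarray is [5, 11, -5, 19, 20, 18, 4, -2, 1, 5] with sum 76. This subarray runs from index 0 to index 9.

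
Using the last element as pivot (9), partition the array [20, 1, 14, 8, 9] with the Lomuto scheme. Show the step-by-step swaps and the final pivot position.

Lomuto partition with pivot = 9:

Initial array: [20, 1, 14, 8, 9]

arr[0]=20 > 9: no swap
arr[1]=1 <= 9: swap with position 0, array becomes [1, 20, 14, 8, 9]
arr[2]=14 > 9: no swap
arr[3]=8 <= 9: swap with position 1, array becomes [1, 8, 14, 20, 9]

Place pivot at position 2: [1, 8, 9, 20, 14]
Pivot position: 2

After partitioning with pivot 9, the array becomes [1, 8, 9, 20, 14]. The pivot is placed at index 2. All elements to the left of the pivot are <= 9, and all elements to the right are > 9.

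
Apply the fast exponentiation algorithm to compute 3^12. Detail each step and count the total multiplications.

Computing 3^12 by squaring (build up from 3^1; each line after the first costs one multiplication):

3^1 = 3
3^2 = (3^1)^2 = 3^2 = 9
3^3 = 3 * 3^2 = 3 * 9 = 27
3^6 = (3^3)^2 = 27^2 = 729
3^12 = (3^6)^2 = 729^2 = 531441

Result: 531441
Multiplications needed: 4 (4 lines after 3^1)

3^12 = 531441. Using exponentiation by squaring, this requires 4 multiplications. The key idea: if the exponent is even, square the half-power; if odd, multiply by the base once.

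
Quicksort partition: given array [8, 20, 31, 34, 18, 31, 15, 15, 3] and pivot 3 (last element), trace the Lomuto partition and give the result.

Lomuto partition with pivot = 3:

Initial array: [8, 20, 31, 34, 18, 31, 15, 15, 3]

arr[0]=8 > 3: no swap
arr[1]=20 > 3: no swap
arr[2]=31 > 3: no swap
arr[3]=34 > 3: no swap
arr[4]=18 > 3: no swap
arr[5]=31 > 3: no swap
arr[6]=15 > 3: no swap
arr[7]=15 > 3: no swap

Place pivot at position 0: [3, 20, 31, 34, 18, 31, 15, 15, 8]
Pivot position: 0

After partitioning with pivot 3, the array becomes [3, 20, 31, 34, 18, 31, 15, 15, 8]. The pivot is placed at index 0. All elements to the left of the pivot are <= 3, and all elements to the right are > 3.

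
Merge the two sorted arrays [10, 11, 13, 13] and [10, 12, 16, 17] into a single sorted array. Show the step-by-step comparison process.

Merging process:

Compare 10 vs 10: take 10 from left. Merged: [10]
Compare 11 vs 10: take 10 from right. Merged: [10, 10]
Compare 11 vs 12: take 11 from left. Merged: [10, 10, 11]
Compare 13 vs 12: take 12 from right. Merged: [10, 10, 11, 12]
Compare 13 vs 16: take 13 from left. Merged: [10, 10, 11, 12, 13]
Compare 13 vs 16: take 13 from left. Merged: [10, 10, 11, 12, 13, 13]
Append remaining from right: [16, 17]. Merged: [10, 10, 11, 12, 13, 13, 16, 17]

Final merged array: [10, 10, 11, 12, 13, 13, 16, 17]
Total comparisons: 6

The merged array is [10, 10, 11, 12, 13, 13, 16, 17], requiring 6 comparisons. The merge step runs in O(n) time where n is the total number of elements.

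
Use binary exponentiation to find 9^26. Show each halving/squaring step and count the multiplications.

Computing 9^26 by squaring (build up from 9^1; each line after the first costs one multiplication):

9^1 = 9
9^2 = (9^1)^2 = 9^2 = 81
9^3 = 9 * 9^2 = 9 * 81 = 729
9^6 = (9^3)^2 = 729^2 = 531441
9^12 = (9^6)^2 = 531441^2 = 282429536481
9^13 = 9 * 9^12 = 9 * 282429536481 = 2541865828329
9^26 = (9^13)^2 = 2541865828329^2 = 6461081889226673298932241

Result: 6461081889226673298932241
Multiplications needed: 6 (6 lines after 9^1)

9^26 = 6461081889226673298932241. Using exponentiation by squaring, this requires 6 multiplications. The key idea: if the exponent is even, square the half-power; if odd, multiply by the base once.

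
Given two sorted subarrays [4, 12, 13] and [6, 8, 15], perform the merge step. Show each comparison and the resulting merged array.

Merging process:

Compare 4 vs 6: take 4 from left. Merged: [4]
Compare 12 vs 6: take 6 from right. Merged: [4, 6]
Compare 12 vs 8: take 8 from right. Merged: [4, 6, 8]
Compare 12 vs 15: take 12 from left. Merged: [4, 6, 8, 12]
Compare 13 vs 15: take 13 from left. Merged: [4, 6, 8, 12, 13]
Append remaining from right: [15]. Merged: [4, 6, 8, 12, 13, 15]

Final merged array: [4, 6, 8, 12, 13, 15]
Total comparisons: 5

The merged array is [4, 6, 8, 12, 13, 15], requiring 5 comparisons. The merge step runs in O(n) time where n is the total number of elements.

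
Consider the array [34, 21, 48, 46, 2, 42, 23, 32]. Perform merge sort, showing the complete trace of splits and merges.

Merge sort trace:

Split: [34, 21, 48, 46, 2, 42, 23, 32] -> [34, 21, 48, 46] and [2, 42, 23, 32]
  Split: [34, 21, 48, 46] -> [34, 21] and [48, 46]
    Split: [34, 21] -> [34] and [21]
    Merge: [34] + [21] -> [21, 34]
    Split: [48, 46] -> [48] and [46]
    Merge: [48] + [46] -> [46, 48]
  Merge: [21, 34] + [46, 48] -> [21, 34, 46, 48]
  Split: [2, 42, 23, 32] -> [2, 42] and [23, 32]
    Split: [2, 42] -> [2] and [42]
    Merge: [2] + [42] -> [2, 42]
    Split: [23, 32] -> [23] and [32]
    Merge: [23] + [32] -> [23, 32]
  Merge: [2, 42] + [23, 32] -> [2, 23, 32, 42]
Merge: [21, 34, 46, 48] + [2, 23, 32, 42] -> [2, 21, 23, 32, 34, 42, 46, 48]

Final sorted array: [2, 21, 23, 32, 34, 42, 46, 48]

The merge sort proceeds by recursively splitting the array and merging sorted halves.
After all merges, the sorted array is [2, 21, 23, 32, 34, 42, 46, 48].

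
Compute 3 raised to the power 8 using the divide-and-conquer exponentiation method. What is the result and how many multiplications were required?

Computing 3^8 by squaring (build up from 3^1; each line after the first costs one multiplication):

3^1 = 3
3^2 = (3^1)^2 = 3^2 = 9
3^4 = (3^2)^2 = 9^2 = 81
3^8 = (3^4)^2 = 81^2 = 6561

Result: 6561
Multiplications needed: 3 (3 lines after 3^1)

3^8 = 6561. Using exponentiation by squaring, this requires 3 multiplications. The key idea: if the exponent is even, square the half-power; if odd, multiply by the base once.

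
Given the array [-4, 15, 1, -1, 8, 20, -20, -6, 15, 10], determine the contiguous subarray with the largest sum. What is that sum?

Using Kadane's algorithm on [-4, 15, 1, -1, 8, 20, -20, -6, 15, 10]:

Scanning through the array:
Position 1 (value 15): max_ending_here = 15, max_so_far = 15
Position 2 (value 1): max_ending_here = 16, max_so_far = 16
Position 3 (value -1): max_ending_here = 15, max_so_far = 16
Position 4 (value 8): max_ending_here = 23, max_so_far = 23
Position 5 (value 20): max_ending_here = 43, max_so_far = 43
Position 6 (value -20): max_ending_here = 23, max_so_far = 43
Position 7 (value -6): max_ending_here = 17, max_so_far = 43
Position 8 (value 15): max_ending_here = 32, max_so_far = 43
Position 9 (value 10): max_ending_here = 42, max_so_far = 43

Maximum subarray: [15, 1, -1, 8, 20]
Maximum sum: 43

The maximum subarray is [15, 1, -1, 8, 20] with sum 43. This subarray runs from index 1 to index 5.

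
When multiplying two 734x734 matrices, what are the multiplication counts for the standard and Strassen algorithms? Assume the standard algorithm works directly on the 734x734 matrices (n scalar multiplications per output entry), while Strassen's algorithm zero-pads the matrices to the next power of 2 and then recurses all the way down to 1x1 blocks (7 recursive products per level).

Matrix multiplication for 734x734 matrices:

Strassen's algorithm requires power-of-2 dimensions. Pad 734x734 to 1024x1024 (next power of 2).

Standard algorithm: 734^3 = 395446904 multiplications
Strassen's algorithm: 7^(log2(1024)) = 7^10 = 282475249 multiplications
Savings: 395446904 - 282475249 = 112971655 multiplications

Standard: 395446904 multiplications (734^3). Strassen: 282475249 multiplications (7^10, after padding to 1024x1024). Strassen reduces 8 recursive multiplications to 7 at each level.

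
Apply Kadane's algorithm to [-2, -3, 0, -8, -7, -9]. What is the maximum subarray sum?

Using Kadane's algorithm on [-2, -3, 0, -8, -7, -9]:

Scanning through the array:
Position 1 (value -3): max_ending_here = -3, max_so_far = -2
Position 2 (value 0): max_ending_here = 0, max_so_far = 0
Position 3 (value -8): max_ending_here = -8, max_so_far = 0
Position 4 (value -7): max_ending_here = -7, max_so_far = 0
Position 5 (value -9): max_ending_here = -9, max_so_far = 0

Maximum subarray: [0]
Maximum sum: 0

The maximum subarray is [0] with sum 0. This subarray runs from index 2 to index 2.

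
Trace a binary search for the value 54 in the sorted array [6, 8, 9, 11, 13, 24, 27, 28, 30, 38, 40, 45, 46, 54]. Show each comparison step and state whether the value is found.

Binary search for 54 in [6, 8, 9, 11, 13, 24, 27, 28, 30, 38, 40, 45, 46, 54]:

lo=0, hi=13, mid=6, arr[mid]=27 -> 27 < 54, search right half
lo=7, hi=13, mid=10, arr[mid]=40 -> 40 < 54, search right half
lo=11, hi=13, mid=12, arr[mid]=46 -> 46 < 54, search right half
lo=13, hi=13, mid=13, arr[mid]=54 -> Found target at index 13!

Binary search finds 54 at index 13 after 4 comparisons. The search repeatedly halves the search space by comparing with the middle element.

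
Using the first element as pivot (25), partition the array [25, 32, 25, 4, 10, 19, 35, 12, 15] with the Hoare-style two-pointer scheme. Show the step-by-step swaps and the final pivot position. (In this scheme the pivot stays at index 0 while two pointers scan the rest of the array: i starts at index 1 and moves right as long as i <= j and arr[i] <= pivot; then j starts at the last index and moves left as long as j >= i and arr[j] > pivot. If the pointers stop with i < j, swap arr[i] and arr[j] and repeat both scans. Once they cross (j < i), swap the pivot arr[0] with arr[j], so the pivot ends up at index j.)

Hoare-style two-pointer partition with pivot = 25:

Initial array: [25, 32, 25, 4, 10, 19, 35, 12, 15]

Pointers start at i = 1, j = 8.
i stops at index 1 (arr[1]=32 > 25), j stops at index 8 (arr[8]=15 <= 25): swap arr[1] and arr[8], array becomes [25, 15, 25, 4, 10, 19, 35, 12, 32]
i stops at index 6 (arr[6]=35 > 25), j stops at index 7 (arr[7]=12 <= 25): swap arr[6] and arr[7], array becomes [25, 15, 25, 4, 10, 19, 12, 35, 32]
i ends at 7, j ends at 6: the pointers have crossed (j < i), so scanning stops.

Swap pivot arr[0] with arr[6] to place pivot at position 6: [12, 15, 25, 4, 10, 19, 25, 35, 32]
Pivot position: 6

After partitioning with pivot 25, the array becomes [12, 15, 25, 4, 10, 19, 25, 35, 32]. The pivot is placed at index 6. All elements to the left of the pivot are <= 25, and all elements to the right are > 25.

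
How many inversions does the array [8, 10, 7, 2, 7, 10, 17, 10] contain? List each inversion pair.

Finding inversions in [8, 10, 7, 2, 7, 10, 17, 10]:

(0, 2): arr[0]=8 > arr[2]=7
(0, 3): arr[0]=8 > arr[3]=2
(0, 4): arr[0]=8 > arr[4]=7
(1, 2): arr[1]=10 > arr[2]=7
(1, 3): arr[1]=10 > arr[3]=2
(1, 4): arr[1]=10 > arr[4]=7
(2, 3): arr[2]=7 > arr[3]=2
(6, 7): arr[6]=17 > arr[7]=10

Total inversions: 8

The array has 8 inversion(s): (0,2), (0,3), (0,4), (1,2), (1,3), (1,4), (2,3), (6,7). Each pair (i,j) satisfies i < j and arr[i] > arr[j].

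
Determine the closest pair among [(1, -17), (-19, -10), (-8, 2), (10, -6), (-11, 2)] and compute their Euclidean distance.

Computing all pairwise distances among 5 points:

d((1, -17), (-19, -10)) = 21.1896
d((1, -17), (-8, 2)) = 21.0238
d((1, -17), (10, -6)) = 14.2127
d((1, -17), (-11, 2)) = 22.4722
d((-19, -10), (-8, 2)) = 16.2788
d((-19, -10), (10, -6)) = 29.2746
d((-19, -10), (-11, 2)) = 14.4222
d((-8, 2), (10, -6)) = 19.6977
d((-8, 2), (-11, 2)) = 3.0 <-- minimum
d((10, -6), (-11, 2)) = 22.4722

Closest pair: (-8, 2) and (-11, 2) with distance 3.0

The closest pair is (-8, 2) and (-11, 2) with Euclidean distance 3.0. For 5 points, brute-force pairwise comparison is shown above. For large n, the divide-and-conquer algorithm (sort by x, recurse on halves, check the dividing strip) achieves O(n log n).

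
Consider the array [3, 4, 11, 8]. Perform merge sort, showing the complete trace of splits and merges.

Merge sort trace:

Split: [3, 4, 11, 8] -> [3, 4] and [11, 8]
  Split: [3, 4] -> [3] and [4]
  Merge: [3] + [4] -> [3, 4]
  Split: [11, 8] -> [11] and [8]
  Merge: [11] + [8] -> [8, 11]
Merge: [3, 4] + [8, 11] -> [3, 4, 8, 11]

Final sorted array: [3, 4, 8, 11]

The merge sort proceeds by recursively splitting the array and merging sorted halves.
After all merges, the sorted array is [3, 4, 8, 11].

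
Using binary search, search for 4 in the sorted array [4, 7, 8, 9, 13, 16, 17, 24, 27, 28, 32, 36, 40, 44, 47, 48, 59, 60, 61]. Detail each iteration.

Binary search for 4 in [4, 7, 8, 9, 13, 16, 17, 24, 27, 28, 32, 36, 40, 44, 47, 48, 59, 60, 61]:

lo=0, hi=18, mid=9, arr[mid]=28 -> 28 > 4, search left half
lo=0, hi=8, mid=4, arr[mid]=13 -> 13 > 4, search left half
lo=0, hi=3, mid=1, arr[mid]=7 -> 7 > 4, search left half
lo=0, hi=0, mid=0, arr[mid]=4 -> Found target at index 0!

Binary search finds 4 at index 0 after 4 comparisons. The search repeatedly halves the search space by comparing with the middle element.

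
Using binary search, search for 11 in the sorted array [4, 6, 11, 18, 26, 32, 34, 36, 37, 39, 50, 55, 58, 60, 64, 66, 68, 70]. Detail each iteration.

Binary search for 11 in [4, 6, 11, 18, 26, 32, 34, 36, 37, 39, 50, 55, 58, 60, 64, 66, 68, 70]:

lo=0, hi=17, mid=8, arr[mid]=37 -> 37 > 11, search left half
lo=0, hi=7, mid=3, arr[mid]=18 -> 18 > 11, search left half
lo=0, hi=2, mid=1, arr[mid]=6 -> 6 < 11, search right half
lo=2, hi=2, mid=2, arr[mid]=11 -> Found target at index 2!

Binary search finds 11 at index 2 after 4 comparisons. The search repeatedly halves the search space by comparing with the middle element.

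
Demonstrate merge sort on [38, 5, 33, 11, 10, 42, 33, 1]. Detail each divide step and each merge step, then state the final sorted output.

Merge sort trace:

Split: [38, 5, 33, 11, 10, 42, 33, 1] -> [38, 5, 33, 11] and [10, 42, 33, 1]
  Split: [38, 5, 33, 11] -> [38, 5] and [33, 11]
    Split: [38, 5] -> [38] and [5]
    Merge: [38] + [5] -> [5, 38]
    Split: [33, 11] -> [33] and [11]
    Merge: [33] + [11] -> [11, 33]
  Merge: [5, 38] + [11, 33] -> [5, 11, 33, 38]
  Split: [10, 42, 33, 1] -> [10, 42] and [33, 1]
    Split: [10, 42] -> [10] and [42]
    Merge: [10] + [42] -> [10, 42]
    Split: [33, 1] -> [33] and [1]
    Merge: [33] + [1] -> [1, 33]
  Merge: [10, 42] + [1, 33] -> [1, 10, 33, 42]
Merge: [5, 11, 33, 38] + [1, 10, 33, 42] -> [1, 5, 10, 11, 33, 33, 38, 42]

Final sorted array: [1, 5, 10, 11, 33, 33, 38, 42]

The merge sort proceeds by recursively splitting the array and merging sorted halves.
After all merges, the sorted array is [1, 5, 10, 11, 33, 33, 38, 42].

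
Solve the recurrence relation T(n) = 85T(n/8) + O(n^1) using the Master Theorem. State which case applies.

Master Theorem for T(n) = 85T(n/8) + O(n^1):

a = 85, b = 8, c = 1
log_b(a) = log_8(85) = 2.1365

Case 1: c = 1 < log_8(85) = 2.1365
T(n) = O(n^(log_8 85))

For T(n) = 85T(n/8) + O(n^1): log_8(85) = 2.1365. This is Case 1 of the Master Theorem (c < log_b(a), work dominated by leaves), giving O(n^(log_8 85)).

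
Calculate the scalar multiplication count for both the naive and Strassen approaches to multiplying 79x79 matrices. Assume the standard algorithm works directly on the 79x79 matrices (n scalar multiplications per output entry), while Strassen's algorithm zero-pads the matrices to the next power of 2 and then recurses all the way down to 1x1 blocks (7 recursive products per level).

Matrix multiplication for 79x79 matrices:

Strassen's algorithm requires power-of-2 dimensions. Pad 79x79 to 128x128 (next power of 2).

Standard algorithm: 79^3 = 493039 multiplications
Strassen's algorithm: 7^(log2(128)) = 7^7 = 823543 multiplications
Difference: 493039 - 823543 = -330504 (Strassen uses MORE here due to padding overhead — for small or just-over-power-of-2 n, padding can outweigh the per-level savings)

Standard: 493039 multiplications (79^3). Strassen: 823543 multiplications (7^7, after padding to 128x128). Strassen reduces 8 recursive multiplications to 7 at each level.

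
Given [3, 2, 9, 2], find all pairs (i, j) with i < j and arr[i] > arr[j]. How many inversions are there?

Finding inversions in [3, 2, 9, 2]:

(0, 1): arr[0]=3 > arr[1]=2
(0, 3): arr[0]=3 > arr[3]=2
(2, 3): arr[2]=9 > arr[3]=2

Total inversions: 3

The array has 3 inversion(s): (0,1), (0,3), (2,3). Each pair (i,j) satisfies i < j and arr[i] > arr[j].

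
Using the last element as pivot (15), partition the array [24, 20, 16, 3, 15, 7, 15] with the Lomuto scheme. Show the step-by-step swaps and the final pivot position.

Lomuto partition with pivot = 15:

Initial array: [24, 20, 16, 3, 15, 7, 15]

arr[0]=24 > 15: no swap
arr[1]=20 > 15: no swap
arr[2]=16 > 15: no swap
arr[3]=3 <= 15: swap with position 0, array becomes [3, 20, 16, 24, 15, 7, 15]
arr[4]=15 <= 15: swap with position 1, array becomes [3, 15, 16, 24, 20, 7, 15]
arr[5]=7 <= 15: swap with position 2, array becomes [3, 15, 7, 24, 20, 16, 15]

Place pivot at position 3: [3, 15, 7, 15, 20, 16, 24]
Pivot position: 3

After partitioning with pivot 15, the array becomes [3, 15, 7, 15, 20, 16, 24]. The pivot is placed at index 3. All elements to the left of the pivot are <= 15, and all elements to the right are > 15.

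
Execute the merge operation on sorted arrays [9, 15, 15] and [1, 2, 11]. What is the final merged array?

Merging process:

Compare 9 vs 1: take 1 from right. Merged: [1]
Compare 9 vs 2: take 2 from right. Merged: [1, 2]
Compare 9 vs 11: take 9 from left. Merged: [1, 2, 9]
Compare 15 vs 11: take 11 from right. Merged: [1, 2, 9, 11]
Append remaining from left: [15, 15]. Merged: [1, 2, 9, 11, 15, 15]

Final merged array: [1, 2, 9, 11, 15, 15]
Total comparisons: 4

The merged array is [1, 2, 9, 11, 15, 15], requiring 4 comparisons. The merge step runs in O(n) time where n is the total number of elements.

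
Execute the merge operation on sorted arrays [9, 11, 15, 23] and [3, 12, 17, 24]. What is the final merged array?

Merging process:

Compare 9 vs 3: take 3 from right. Merged: [3]
Compare 9 vs 12: take 9 from left. Merged: [3, 9]
Compare 11 vs 12: take 11 from left. Merged: [3, 9, 11]
Compare 15 vs 12: take 12 from right. Merged: [3, 9, 11, 12]
Compare 15 vs 17: take 15 from left. Merged: [3, 9, 11, 12, 15]
Compare 23 vs 17: take 17 from right. Merged: [3, 9, 11, 12, 15, 17]
Compare 23 vs 24: take 23 from left. Merged: [3, 9, 11, 12, 15, 17, 23]
Append remaining from right: [24]. Merged: [3, 9, 11, 12, 15, 17, 23, 24]

Final merged array: [3, 9, 11, 12, 15, 17, 23, 24]
Total comparisons: 7

The merged array is [3, 9, 11, 12, 15, 17, 23, 24], requiring 7 comparisons. The merge step runs in O(n) time where n is the total number of elements.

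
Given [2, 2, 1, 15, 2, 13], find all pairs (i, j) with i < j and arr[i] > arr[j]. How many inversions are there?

Finding inversions in [2, 2, 1, 15, 2, 13]:

(0, 2): arr[0]=2 > arr[2]=1
(1, 2): arr[1]=2 > arr[2]=1
(3, 4): arr[3]=15 > arr[4]=2
(3, 5): arr[3]=15 > arr[5]=13

Total inversions: 4

The array has 4 inversion(s): (0,2), (1,2), (3,4), (3,5). Each pair (i,j) satisfies i < j and arr[i] > arr[j].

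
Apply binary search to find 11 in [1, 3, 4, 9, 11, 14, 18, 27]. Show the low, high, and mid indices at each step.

Binary search for 11 in [1, 3, 4, 9, 11, 14, 18, 27]:

lo=0, hi=7, mid=3, arr[mid]=9 -> 9 < 11, search right half
lo=4, hi=7, mid=5, arr[mid]=14 -> 14 > 11, search left half
lo=4, hi=4, mid=4, arr[mid]=11 -> Found target at index 4!

Binary search finds 11 at index 4 after 3 comparisons. The search repeatedly halves the search space by comparing with the middle element.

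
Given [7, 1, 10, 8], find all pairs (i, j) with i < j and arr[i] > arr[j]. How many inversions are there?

Finding inversions in [7, 1, 10, 8]:

(0, 1): arr[0]=7 > arr[1]=1
(2, 3): arr[2]=10 > arr[3]=8

Total inversions: 2

The array has 2 inversion(s): (0,1), (2,3). Each pair (i,j) satisfies i < j and arr[i] > arr[j].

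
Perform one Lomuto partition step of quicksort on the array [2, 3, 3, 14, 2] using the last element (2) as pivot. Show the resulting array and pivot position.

Lomuto partition with pivot = 2:

Initial array: [2, 3, 3, 14, 2]

arr[0]=2 <= 2: swap with position 0, array becomes [2, 3, 3, 14, 2]
arr[1]=3 > 2: no swap
arr[2]=3 > 2: no swap
arr[3]=14 > 2: no swap

Place pivot at position 1: [2, 2, 3, 14, 3]
Pivot position: 1

After partitioning with pivot 2, the array becomes [2, 2, 3, 14, 3]. The pivot is placed at index 1. All elements to the left of the pivot are <= 2, and all elements to the right are > 2.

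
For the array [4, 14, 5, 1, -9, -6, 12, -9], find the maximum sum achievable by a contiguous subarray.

Using Kadane's algorithm on [4, 14, 5, 1, -9, -6, 12, -9]:

Scanning through the array:
Position 1 (value 14): max_ending_here = 18, max_so_far = 18
Position 2 (value 5): max_ending_here = 23, max_so_far = 23
Position 3 (value 1): max_ending_here = 24, max_so_far = 24
Position 4 (value -9): max_ending_here = 15, max_so_far = 24
Position 5 (value -6): max_ending_here = 9, max_so_far = 24
Position 6 (value 12): max_ending_here = 21, max_so_far = 24
Position 7 (value -9): max_ending_here = 12, max_so_far = 24

Maximum subarray: [4, 14, 5, 1]
Maximum sum: 24

The maximum subarray is [4, 14, 5, 1] with sum 24. This subarray runs from index 0 to index 3.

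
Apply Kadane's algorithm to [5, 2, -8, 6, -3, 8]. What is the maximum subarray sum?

Using Kadane's algorithm on [5, 2, -8, 6, -3, 8]:

Scanning through the array:
Position 1 (value 2): max_ending_here = 7, max_so_far = 7
Position 2 (value -8): max_ending_here = -1, max_so_far = 7
Position 3 (value 6): max_ending_here = 6, max_so_far = 7
Position 4 (value -3): max_ending_here = 3, max_so_far = 7
Position 5 (value 8): max_ending_here = 11, max_so_far = 11

Maximum subarray: [6, -3, 8]
Maximum sum: 11

The maximum subarray is [6, -3, 8] with sum 11. This subarray runs from index 3 to index 5.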